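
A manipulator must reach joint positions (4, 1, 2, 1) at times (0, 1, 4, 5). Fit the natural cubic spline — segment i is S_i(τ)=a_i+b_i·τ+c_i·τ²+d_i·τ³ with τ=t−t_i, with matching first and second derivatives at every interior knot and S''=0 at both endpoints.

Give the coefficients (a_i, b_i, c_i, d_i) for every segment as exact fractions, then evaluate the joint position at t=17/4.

Δ: Δ0=-3, Δ1=1/3, Δ2=-1
row 1: diag=8, rhs=20; c'=3/8, d'=5/2
row 2: denom=8−3·3/8=55/8; d'=(-8−3·5/2)/(55/8)=-124/55
back: M2=-124/55
back: M1=5/2−3/8·-124/55=184/55
M: M0=0, M1=184/55, M2=-124/55, M3=0
seg 0: a=4, c=M0/2=0, d=(M1−M0)/(6·1)=92/165, b=Δ0−h0·(2M0+M1)/6=-587/165
seg 1: a=1, c=M1/2=92/55, d=(M2−M1)/(6·3)=-14/45, b=Δ1−h1·(2M1+M2)/6=-311/165
seg 2: a=2, c=M2/2=-62/55, d=(M3−M2)/(6·1)=62/165, b=Δ2−h2·(2M2+M3)/6=-41/165
t_q=17/4 → seg 2, τ=1/4; S=2+-41/165·τ+-62/55·τ²+62/165·τ³=3297/1760

  seg 0: a=4 b=-587/165 c=0 d=92/165
  seg 1: a=1 b=-311/165 c=92/55 d=-14/45
  seg 2: a=2 b=-41/165 c=-62/55 d=62/165
S(17/4) = 3297/1760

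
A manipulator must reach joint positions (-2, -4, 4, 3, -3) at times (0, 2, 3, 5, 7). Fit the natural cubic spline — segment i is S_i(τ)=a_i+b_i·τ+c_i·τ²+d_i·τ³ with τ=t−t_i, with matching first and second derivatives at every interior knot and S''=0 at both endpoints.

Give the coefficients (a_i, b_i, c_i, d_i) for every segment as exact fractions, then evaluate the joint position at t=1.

Δ: Δ0=-1, Δ1=8, Δ2=-1/2, Δ3=-3
row 1: diag=6, rhs=54; c'=1/6, d'=9
row 2: denom=6−1·1/6=35/6; d'=(-51−1·9)/(35/6)=-72/7
row 3: denom=8−2·12/35=256/35; d'=(-15−2·-72/7)/(256/35)=195/256
back: M3=195/256
back: M2=-72/7−12/35·195/256=-675/64
back: M1=9−1/6·-675/64=1377/128
M: M0=0, M1=1377/128, M2=-675/64, M3=195/256, M4=0
seg 0: a=-2, c=M0/2=0, d=(M1−M0)/(6·2)=459/512, b=Δ0−h0·(2M0+M1)/6=-587/128
seg 1: a=-4, c=M1/2=1377/256, d=(M2−M1)/(6·1)=-909/256, b=Δ1−h1·(2M1+M2)/6=395/64
seg 2: a=4, c=M2/2=-675/128, d=(M3−M2)/(6·2)=965/1024, b=Δ2−h2·(2M2+M3)/6=1607/256
seg 3: a=3, c=M3/2=195/512, d=(M4−M3)/(6·2)=-65/1024, b=Δ3−h3·(2M3+M4)/6=-449/128
t_q=1 → seg 0, τ=1; S=-2+-587/128·τ+0·τ²+459/512·τ³=-2913/512

  seg 0: a=-2 b=-587/128 c=0 d=459/512
  seg 1: a=-4 b=395/64 c=1377/256 d=-909/256
  seg 2: a=4 b=1607/256 c=-675/128 d=965/1024
  seg 3: a=3 b=-449/128 c=195/512 d=-65/1024
S(1) = -2913/512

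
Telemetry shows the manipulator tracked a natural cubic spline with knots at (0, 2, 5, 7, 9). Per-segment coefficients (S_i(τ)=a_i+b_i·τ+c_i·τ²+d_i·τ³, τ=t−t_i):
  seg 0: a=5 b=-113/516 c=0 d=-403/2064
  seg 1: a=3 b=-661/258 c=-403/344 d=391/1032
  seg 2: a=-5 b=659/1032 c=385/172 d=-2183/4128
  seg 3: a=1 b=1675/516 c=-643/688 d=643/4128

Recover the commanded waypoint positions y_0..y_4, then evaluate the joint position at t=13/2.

y_0 = S_0(0) = a_0 = 5
y_1 = S_1(0) = a_1 = 3
y_2 = S_2(0) = a_2 = -5
y_3 = S_3(0) = a_3 = 1
y_4 = S_3(2) = 5
t_q=13/2 is in segment 2 (τ=3/2); S_2(τ)=-8703/11008

y_0=5 y_1=3 y_2=-5 y_3=1 y_4=5
S(13/2) = -8703/11008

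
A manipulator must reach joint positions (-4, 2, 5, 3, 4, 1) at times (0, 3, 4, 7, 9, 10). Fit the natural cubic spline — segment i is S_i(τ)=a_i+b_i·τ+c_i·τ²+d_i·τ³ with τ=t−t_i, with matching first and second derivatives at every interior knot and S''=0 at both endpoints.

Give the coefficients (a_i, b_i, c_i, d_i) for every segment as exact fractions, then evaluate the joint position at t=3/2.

Δ: Δ0=2, Δ1=3, Δ2=-2/3, Δ3=1/2, Δ4=-3
row 1: diag=8, rhs=6; c'=1/8, d'=3/4
row 2: denom=8−1·1/8=63/8; d'=(-22−1·3/4)/(63/8)=-26/9
row 3: denom=10−3·8/21=62/7; d'=(7−3·-26/9)/(62/7)=329/186
row 4: denom=6−2·7/31=172/31; d'=(-21−2·329/186)/(172/31)=-1141/258
back: M4=-1141/258
back: M3=329/186−7/31·-1141/258=119/43
back: M2=-26/9−8/21·119/43=-1526/387
back: M1=3/4−1/8·-1526/387=481/387
M: M0=0, M1=481/387, M2=-1526/387, M3=119/43, M4=-1141/258, M5=0
seg 0: a=-4, c=M0/2=0, d=(M1−M0)/(6·3)=481/6966, b=Δ0−h0·(2M0+M1)/6=1067/774
seg 1: a=2, c=M1/2=481/774, d=(M2−M1)/(6·1)=-223/258, b=Δ1−h1·(2M1+M2)/6=1255/387
seg 2: a=5, c=M2/2=-763/387, d=(M3−M2)/(6·3)=2597/6966, b=Δ2−h2·(2M2+M3)/6=1465/774
seg 3: a=3, c=M3/2=119/86, d=(M4−M3)/(6·2)=-1855/3096, b=Δ3−h3·(2M3+M4)/6=50/387
seg 4: a=4, c=M4/2=-1141/516, d=(M5−M4)/(6·1)=1141/1548, b=Δ4−h4·(2M4+M5)/6=-1181/774
t_q=3/2 → seg 0, τ=3/2; S=-4+1067/774·τ+0·τ²+481/6966·τ³=-1169/688

  seg 0: a=-4 b=1067/774 c=0 d=481/6966
  seg 1: a=2 b=1255/387 c=481/774 d=-223/258
  seg 2: a=5 b=1465/774 c=-763/387 d=2597/6966
  seg 3: a=3 b=50/387 c=119/86 d=-1855/3096
  seg 4: a=4 b=-1181/774 c=-1141/516 d=1141/1548
S(3/2) = -1169/688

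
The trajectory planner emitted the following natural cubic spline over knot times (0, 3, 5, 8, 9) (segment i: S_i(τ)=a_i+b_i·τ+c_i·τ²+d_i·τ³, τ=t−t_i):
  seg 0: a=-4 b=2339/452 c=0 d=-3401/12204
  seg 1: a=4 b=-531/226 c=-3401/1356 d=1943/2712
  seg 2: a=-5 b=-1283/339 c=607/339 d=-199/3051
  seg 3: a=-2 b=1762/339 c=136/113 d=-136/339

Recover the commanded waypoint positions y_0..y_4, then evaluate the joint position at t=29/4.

y_0=-4 y_1=4 y_2=-5 y_3=-2 y_4=4
S(29/4) = -37561/7232

y_0 = S_0(0) = a_0 = -4
y_1 = S_1(0) = a_1 = 4
y_2 = S_2(0) = a_2 = -5
y_3 = S_3(0) = a_3 = -2
y_4 = S_3(1) = 4
t_q=29/4 is in segment 2 (τ=9/4); S_2(τ)=-37561/7232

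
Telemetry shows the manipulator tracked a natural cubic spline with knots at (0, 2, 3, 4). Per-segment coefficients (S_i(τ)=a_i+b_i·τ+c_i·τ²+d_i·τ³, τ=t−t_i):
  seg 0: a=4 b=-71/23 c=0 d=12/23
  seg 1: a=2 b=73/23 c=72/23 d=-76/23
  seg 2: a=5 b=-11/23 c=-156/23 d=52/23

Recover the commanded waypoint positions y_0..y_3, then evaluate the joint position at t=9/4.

y_0 = S_0(0) = a_0 = 4
y_1 = S_1(0) = a_1 = 2
y_2 = S_2(0) = a_2 = 5
y_3 = S_2(1) = 0
t_q=9/4 is in segment 1 (τ=1/4); S_1(τ)=47/16

y_0=4 y_1=2 y_2=5 y_3=0
S(9/4) = 47/16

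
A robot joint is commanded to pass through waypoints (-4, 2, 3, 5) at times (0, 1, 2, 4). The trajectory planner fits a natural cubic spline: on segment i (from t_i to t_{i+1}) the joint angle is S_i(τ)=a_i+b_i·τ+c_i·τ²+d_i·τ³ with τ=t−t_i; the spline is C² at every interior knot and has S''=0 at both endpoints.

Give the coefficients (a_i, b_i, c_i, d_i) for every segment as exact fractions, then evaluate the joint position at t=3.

Δ: Δ0=6, Δ1=1, Δ2=1
row 1: diag=4, rhs=-30; c'=1/4, d'=-15/2
row 2: denom=6−1·1/4=23/4; d'=(0−1·-15/2)/(23/4)=30/23
back: M2=30/23
back: M1=-15/2−1/4·30/23=-180/23
M: M0=0, M1=-180/23, M2=30/23, M3=0
seg 0: a=-4, c=M0/2=0, d=(M1−M0)/(6·1)=-30/23, b=Δ0−h0·(2M0+M1)/6=168/23
seg 1: a=2, c=M1/2=-90/23, d=(M2−M1)/(6·1)=35/23, b=Δ1−h1·(2M1+M2)/6=78/23
seg 2: a=3, c=M2/2=15/23, d=(M3−M2)/(6·2)=-5/46, b=Δ2−h2·(2M2+M3)/6=3/23
t_q=3 → seg 2, τ=1; S=3+3/23·τ+15/23·τ²+-5/46·τ³=169/46

  seg 0: a=-4 b=168/23 c=0 d=-30/23
  seg 1: a=2 b=78/23 c=-90/23 d=35/23
  seg 2: a=3 b=3/23 c=15/23 d=-5/46
S(3) = 169/46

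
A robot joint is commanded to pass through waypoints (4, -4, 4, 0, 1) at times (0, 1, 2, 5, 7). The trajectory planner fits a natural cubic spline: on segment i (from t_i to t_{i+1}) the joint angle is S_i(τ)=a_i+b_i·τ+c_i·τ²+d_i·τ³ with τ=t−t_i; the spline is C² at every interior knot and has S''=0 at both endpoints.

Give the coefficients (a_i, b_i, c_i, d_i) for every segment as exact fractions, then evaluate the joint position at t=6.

  seg 0: a=4 b=-20561/1644 c=0 d=7409/1644
  seg 1: a=-4 b=833/822 c=7409/548 d=-10741/1644
  seg 2: a=4 b=13897/1644 c=-833/137 d=4633/4932
  seg 3: a=0 b=-2191/822 c=1301/548 d=-1301/3288
S(6) = -753/1096

Δ: Δ0=-8, Δ1=8, Δ2=-4/3, Δ3=1/2
row 1: diag=4, rhs=96; c'=1/4, d'=24
row 2: denom=8−1·1/4=31/4; d'=(-56−1·24)/(31/4)=-320/31
row 3: denom=10−3·12/31=274/31; d'=(11−3·-320/31)/(274/31)=1301/274
back: M3=1301/274
back: M2=-320/31−12/31·1301/274=-1666/137
back: M1=24−1/4·-1666/137=7409/274
M: M0=0, M1=7409/274, M2=-1666/137, M3=1301/274, M4=0
seg 0: a=4, c=M0/2=0, d=(M1−M0)/(6·1)=7409/1644, b=Δ0−h0·(2M0+M1)/6=-20561/1644
seg 1: a=-4, c=M1/2=7409/548, d=(M2−M1)/(6·1)=-10741/1644, b=Δ1−h1·(2M1+M2)/6=833/822
seg 2: a=4, c=M2/2=-833/137, d=(M3−M2)/(6·3)=4633/4932, b=Δ2−h2·(2M2+M3)/6=13897/1644
seg 3: a=0, c=M3/2=1301/548, d=(M4−M3)/(6·2)=-1301/3288, b=Δ3−h3·(2M3+M4)/6=-2191/822
t_q=6 → seg 3, τ=1; S=0+-2191/822·τ+1301/548·τ²+-1301/3288·τ³=-753/1096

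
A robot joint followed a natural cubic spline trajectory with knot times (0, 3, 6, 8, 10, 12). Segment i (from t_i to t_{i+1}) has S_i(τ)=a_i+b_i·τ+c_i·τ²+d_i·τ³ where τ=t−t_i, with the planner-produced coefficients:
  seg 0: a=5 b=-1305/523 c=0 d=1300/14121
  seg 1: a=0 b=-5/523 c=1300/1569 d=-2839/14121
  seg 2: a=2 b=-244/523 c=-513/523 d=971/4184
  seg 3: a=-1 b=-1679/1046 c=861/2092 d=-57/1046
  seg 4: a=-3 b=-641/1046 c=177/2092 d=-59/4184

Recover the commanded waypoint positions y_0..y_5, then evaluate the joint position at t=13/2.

y_0=5 y_1=0 y_2=2 y_3=-1 y_4=-3 y_5=-4
S(13/2) = 51899/33472

y_0 = S_0(0) = a_0 = 5
y_1 = S_1(0) = a_1 = 0
y_2 = S_2(0) = a_2 = 2
y_3 = S_3(0) = a_3 = -1
y_4 = S_4(0) = a_4 = -3
y_5 = S_4(2) = -4
t_q=13/2 is in segment 2 (τ=1/2); S_2(τ)=51899/33472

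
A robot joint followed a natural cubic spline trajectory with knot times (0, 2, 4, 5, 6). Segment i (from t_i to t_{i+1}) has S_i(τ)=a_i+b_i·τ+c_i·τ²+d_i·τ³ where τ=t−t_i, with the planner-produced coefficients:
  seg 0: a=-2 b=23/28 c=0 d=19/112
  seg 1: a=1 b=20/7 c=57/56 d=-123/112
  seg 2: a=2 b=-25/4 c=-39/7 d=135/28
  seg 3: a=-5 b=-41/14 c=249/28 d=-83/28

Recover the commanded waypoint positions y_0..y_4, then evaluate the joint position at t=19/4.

y_0=-2 y_1=1 y_2=2 y_3=-5 y_4=-2
S(19/4) = -6787/1792

y_0 = S_0(0) = a_0 = -2
y_1 = S_1(0) = a_1 = 1
y_2 = S_2(0) = a_2 = 2
y_3 = S_3(0) = a_3 = -5
y_4 = S_3(1) = -2
t_q=19/4 is in segment 2 (τ=3/4); S_2(τ)=-6787/1792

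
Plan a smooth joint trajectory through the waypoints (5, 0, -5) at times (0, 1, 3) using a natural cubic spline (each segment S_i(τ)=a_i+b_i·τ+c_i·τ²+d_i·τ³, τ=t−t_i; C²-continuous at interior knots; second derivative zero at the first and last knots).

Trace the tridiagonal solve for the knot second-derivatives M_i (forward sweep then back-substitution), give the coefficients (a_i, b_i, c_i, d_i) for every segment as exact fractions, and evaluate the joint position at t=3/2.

  seg 0: a=5 b=-65/12 c=0 d=5/12
  seg 1: a=0 b=-25/6 c=5/4 d=-5/24
S(3/2) = -115/64

Δ: Δ0=-5, Δ1=-5/2
row 1: diag=6, rhs=15; c'=1/3, d'=5/2
back: M1=5/2
M: M0=0, M1=5/2, M2=0
seg 0: a=5, c=M0/2=0, d=(M1−M0)/(6·1)=5/12, b=Δ0−h0·(2M0+M1)/6=-65/12
seg 1: a=0, c=M1/2=5/4, d=(M2−M1)/(6·2)=-5/24, b=Δ1−h1·(2M1+M2)/6=-25/6
t_q=3/2 → seg 1, τ=1/2; S=0+-25/6·τ+5/4·τ²+-5/24·τ³=-115/64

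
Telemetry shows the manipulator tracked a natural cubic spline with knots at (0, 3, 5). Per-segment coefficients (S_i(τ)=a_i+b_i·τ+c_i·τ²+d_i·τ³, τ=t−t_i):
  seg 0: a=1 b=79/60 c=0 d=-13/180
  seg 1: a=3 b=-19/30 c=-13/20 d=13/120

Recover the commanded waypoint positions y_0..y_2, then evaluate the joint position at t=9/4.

y_0=1 y_1=3 y_2=0
S(9/4) = 4019/1280

y_0 = S_0(0) = a_0 = 1
y_1 = S_1(0) = a_1 = 3
y_2 = S_1(2) = 0
t_q=9/4 is in segment 0 (τ=9/4); S_0(τ)=4019/1280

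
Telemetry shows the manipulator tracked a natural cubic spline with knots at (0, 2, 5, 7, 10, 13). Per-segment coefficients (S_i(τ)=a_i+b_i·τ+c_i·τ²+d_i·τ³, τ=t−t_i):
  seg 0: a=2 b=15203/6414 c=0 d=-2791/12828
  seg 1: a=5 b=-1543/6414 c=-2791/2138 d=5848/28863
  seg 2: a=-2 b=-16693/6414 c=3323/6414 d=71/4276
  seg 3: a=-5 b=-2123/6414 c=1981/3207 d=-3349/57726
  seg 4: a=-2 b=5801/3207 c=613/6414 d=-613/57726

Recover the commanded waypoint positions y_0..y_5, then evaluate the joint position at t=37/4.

y_0 = S_0(0) = a_0 = 2
y_1 = S_1(0) = a_1 = 5
y_2 = S_2(0) = a_2 = -2
y_3 = S_3(0) = a_3 = -5
y_4 = S_4(0) = a_4 = -2
y_5 = S_4(3) = 4
t_q=37/4 is in segment 3 (τ=9/4); S_3(τ)=-448591/136832

y_0=2 y_1=5 y_2=-2 y_3=-5 y_4=-2 y_5=4
S(37/4) = -448591/136832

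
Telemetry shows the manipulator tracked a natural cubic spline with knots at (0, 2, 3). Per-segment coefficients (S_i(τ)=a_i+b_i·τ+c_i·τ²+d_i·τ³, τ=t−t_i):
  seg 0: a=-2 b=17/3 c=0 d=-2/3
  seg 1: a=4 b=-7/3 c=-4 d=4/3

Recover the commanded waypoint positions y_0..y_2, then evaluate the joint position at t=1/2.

y_0 = S_0(0) = a_0 = -2
y_1 = S_1(0) = a_1 = 4
y_2 = S_1(1) = -1
t_q=1/2 is in segment 0 (τ=1/2); S_0(τ)=3/4

y_0=-2 y_1=4 y_2=-1
S(1/2) = 3/4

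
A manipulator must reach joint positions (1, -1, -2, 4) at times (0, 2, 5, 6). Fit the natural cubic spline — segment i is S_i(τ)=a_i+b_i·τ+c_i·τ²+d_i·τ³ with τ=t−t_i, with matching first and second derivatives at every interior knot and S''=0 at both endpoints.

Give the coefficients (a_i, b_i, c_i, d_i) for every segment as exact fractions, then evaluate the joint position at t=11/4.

Δ: Δ0=-1, Δ1=-1/3, Δ2=6
row 1: diag=10, rhs=4; c'=3/10, d'=2/5
row 2: denom=8−3·3/10=71/10; d'=(38−3·2/5)/(71/10)=368/71
back: M2=368/71
back: M1=2/5−3/10·368/71=-82/71
M: M0=0, M1=-82/71, M2=368/71, M3=0
seg 0: a=1, c=M0/2=0, d=(M1−M0)/(6·2)=-41/426, b=Δ0−h0·(2M0+M1)/6=-131/213
seg 1: a=-1, c=M1/2=-41/71, d=(M2−M1)/(6·3)=25/71, b=Δ1−h1·(2M1+M2)/6=-377/213
seg 2: a=-2, c=M2/2=184/71, d=(M3−M2)/(6·1)=-184/213, b=Δ2−h2·(2M2+M3)/6=910/213
t_q=11/4 → seg 1, τ=3/4; S=-1+-377/213·τ+-41/71·τ²+25/71·τ³=-11377/4544

  seg 0: a=1 b=-131/213 c=0 d=-41/426
  seg 1: a=-1 b=-377/213 c=-41/71 d=25/71
  seg 2: a=-2 b=910/213 c=184/71 d=-184/213
S(11/4) = -11377/4544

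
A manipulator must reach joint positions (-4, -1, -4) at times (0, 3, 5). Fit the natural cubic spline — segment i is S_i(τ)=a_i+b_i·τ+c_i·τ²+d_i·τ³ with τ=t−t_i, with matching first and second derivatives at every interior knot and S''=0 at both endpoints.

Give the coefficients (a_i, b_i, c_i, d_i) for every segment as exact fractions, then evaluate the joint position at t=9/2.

  seg 0: a=-4 b=7/4 c=0 d=-1/12
  seg 1: a=-1 b=-1/2 c=-3/4 d=1/8
S(9/2) = -193/64

Δ: Δ0=1, Δ1=-3/2
row 1: diag=10, rhs=-15; c'=1/5, d'=-3/2
back: M1=-3/2
M: M0=0, M1=-3/2, M2=0
seg 0: a=-4, c=M0/2=0, d=(M1−M0)/(6·3)=-1/12, b=Δ0−h0·(2M0+M1)/6=7/4
seg 1: a=-1, c=M1/2=-3/4, d=(M2−M1)/(6·2)=1/8, b=Δ1−h1·(2M1+M2)/6=-1/2
t_q=9/2 → seg 1, τ=3/2; S=-1+-1/2·τ+-3/4·τ²+1/8·τ³=-193/64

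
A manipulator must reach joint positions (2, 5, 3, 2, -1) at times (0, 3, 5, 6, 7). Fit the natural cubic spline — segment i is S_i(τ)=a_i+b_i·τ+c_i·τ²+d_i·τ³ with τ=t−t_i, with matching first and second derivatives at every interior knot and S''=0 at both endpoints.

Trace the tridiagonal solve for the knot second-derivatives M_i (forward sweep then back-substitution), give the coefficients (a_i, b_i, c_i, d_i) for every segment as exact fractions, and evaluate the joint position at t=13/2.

  seg 0: a=2 b=182/107 c=0 d=-25/321
  seg 1: a=5 b=-43/107 c=-75/107 d=43/214
  seg 2: a=3 b=-85/107 c=54/107 d=-76/107
  seg 3: a=2 b=-205/107 c=-174/107 d=58/107
S(13/2) = 301/428

Δ: Δ0=1, Δ1=-1, Δ2=-1, Δ3=-3
row 1: diag=10, rhs=-12; c'=1/5, d'=-6/5
row 2: denom=6−2·1/5=28/5; d'=(0−2·-6/5)/(28/5)=3/7
row 3: denom=4−1·5/28=107/28; d'=(-12−1·3/7)/(107/28)=-348/107
back: M3=-348/107
back: M2=3/7−5/28·-348/107=108/107
back: M1=-6/5−1/5·108/107=-150/107
M: M0=0, M1=-150/107, M2=108/107, M3=-348/107, M4=0
seg 0: a=2, c=M0/2=0, d=(M1−M0)/(6·3)=-25/321, b=Δ0−h0·(2M0+M1)/6=182/107
seg 1: a=5, c=M1/2=-75/107, d=(M2−M1)/(6·2)=43/214, b=Δ1−h1·(2M1+M2)/6=-43/107
seg 2: a=3, c=M2/2=54/107, d=(M3−M2)/(6·1)=-76/107, b=Δ2−h2·(2M2+M3)/6=-85/107
seg 3: a=2, c=M3/2=-174/107, d=(M4−M3)/(6·1)=58/107, b=Δ3−h3·(2M3+M4)/6=-205/107
t_q=13/2 → seg 3, τ=1/2; S=2+-205/107·τ+-174/107·τ²+58/107·τ³=301/428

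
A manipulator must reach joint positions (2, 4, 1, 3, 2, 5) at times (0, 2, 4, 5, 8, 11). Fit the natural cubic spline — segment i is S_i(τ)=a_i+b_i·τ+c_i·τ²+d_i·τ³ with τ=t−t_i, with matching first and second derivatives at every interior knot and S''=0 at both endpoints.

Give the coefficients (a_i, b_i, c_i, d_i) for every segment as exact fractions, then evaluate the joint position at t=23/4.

  seg 0: a=2 b=1907/933 c=0 d=-487/1866
  seg 1: a=4 b=-1015/933 c=-487/311 d=5075/7464
  seg 2: a=1 b=1507/1866 c=3127/1244 d=-4931/3732
  seg 3: a=3 b=6983/3732 c=-451/311 d=8009/33588
  seg 4: a=2 b=-731/1866 c=2597/3732 d=-2597/33588
S(23/4) = 293641/79616

Δ: Δ0=1, Δ1=-3/2, Δ2=2, Δ3=-1/3, Δ4=1
row 1: diag=8, rhs=-15; c'=1/4, d'=-15/8
row 2: denom=6−2·1/4=11/2; d'=(21−2·-15/8)/(11/2)=9/2
row 3: denom=8−1·2/11=86/11; d'=(-14−1·9/2)/(86/11)=-407/172
row 4: denom=12−3·33/86=933/86; d'=(8−3·-407/172)/(933/86)=2597/1866
back: M4=2597/1866
back: M3=-407/172−33/86·2597/1866=-902/311
back: M2=9/2−2/11·-902/311=3127/622
back: M1=-15/8−1/4·3127/622=-974/311
M: M0=0, M1=-974/311, M2=3127/622, M3=-902/311, M4=2597/1866, M5=0
seg 0: a=2, c=M0/2=0, d=(M1−M0)/(6·2)=-487/1866, b=Δ0−h0·(2M0+M1)/6=1907/933
seg 1: a=4, c=M1/2=-487/311, d=(M2−M1)/(6·2)=5075/7464, b=Δ1−h1·(2M1+M2)/6=-1015/933
seg 2: a=1, c=M2/2=3127/1244, d=(M3−M2)/(6·1)=-4931/3732, b=Δ2−h2·(2M2+M3)/6=1507/1866
seg 3: a=3, c=M3/2=-451/311, d=(M4−M3)/(6·3)=8009/33588, b=Δ3−h3·(2M3+M4)/6=6983/3732
seg 4: a=2, c=M4/2=2597/3732, d=(M5−M4)/(6·3)=-2597/33588, b=Δ4−h4·(2M4+M5)/6=-731/1866
t_q=23/4 → seg 3, τ=3/4; S=3+6983/3732·τ+-451/311·τ²+8009/33588·τ³=293641/79616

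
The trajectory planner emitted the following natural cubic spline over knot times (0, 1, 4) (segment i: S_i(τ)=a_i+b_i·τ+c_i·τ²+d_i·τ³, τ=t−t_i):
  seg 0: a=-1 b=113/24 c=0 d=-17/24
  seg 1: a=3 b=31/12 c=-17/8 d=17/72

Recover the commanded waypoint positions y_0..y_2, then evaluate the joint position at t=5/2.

y_0 = S_0(0) = a_0 = -1
y_1 = S_1(0) = a_1 = 3
y_2 = S_1(3) = -2
t_q=5/2 is in segment 1 (τ=3/2); S_1(τ)=185/64

y_0=-1 y_1=3 y_2=-2
S(5/2) = 185/64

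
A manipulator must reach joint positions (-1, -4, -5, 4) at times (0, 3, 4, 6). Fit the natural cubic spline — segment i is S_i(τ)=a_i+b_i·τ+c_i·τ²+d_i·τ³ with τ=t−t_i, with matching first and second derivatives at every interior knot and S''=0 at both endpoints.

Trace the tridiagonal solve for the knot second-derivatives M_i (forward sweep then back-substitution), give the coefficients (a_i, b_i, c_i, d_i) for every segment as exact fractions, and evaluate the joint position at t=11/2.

  seg 0: a=-1 b=-61/94 c=0 d=-11/282
  seg 1: a=-4 b=-80/47 c=-33/94 d=99/94
  seg 2: a=-5 b=71/94 c=132/47 d=-22/47
S(11/2) = 41/47

Δ: Δ0=-1, Δ1=-1, Δ2=9/2
row 1: diag=8, rhs=0; c'=1/8, d'=0
row 2: denom=6−1·1/8=47/8; d'=(33−1·0)/(47/8)=264/47
back: M2=264/47
back: M1=0−1/8·264/47=-33/47
M: M0=0, M1=-33/47, M2=264/47, M3=0
seg 0: a=-1, c=M0/2=0, d=(M1−M0)/(6·3)=-11/282, b=Δ0−h0·(2M0+M1)/6=-61/94
seg 1: a=-4, c=M1/2=-33/94, d=(M2−M1)/(6·1)=99/94, b=Δ1−h1·(2M1+M2)/6=-80/47
seg 2: a=-5, c=M2/2=132/47, d=(M3−M2)/(6·2)=-22/47, b=Δ2−h2·(2M2+M3)/6=71/94
t_q=11/2 → seg 2, τ=3/2; S=-5+71/94·τ+132/47·τ²+-22/47·τ³=41/47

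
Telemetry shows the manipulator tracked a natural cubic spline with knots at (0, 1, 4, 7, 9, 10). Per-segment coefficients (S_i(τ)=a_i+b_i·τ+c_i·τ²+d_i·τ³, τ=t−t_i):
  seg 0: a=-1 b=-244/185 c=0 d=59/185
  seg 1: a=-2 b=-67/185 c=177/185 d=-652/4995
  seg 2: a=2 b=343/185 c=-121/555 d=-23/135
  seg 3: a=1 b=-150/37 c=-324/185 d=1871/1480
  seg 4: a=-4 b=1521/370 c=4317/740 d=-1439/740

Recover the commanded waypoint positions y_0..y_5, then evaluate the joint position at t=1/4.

y_0=-1 y_1=-2 y_2=2 y_3=1 y_4=-4 y_5=4
S(1/4) = -3137/2368

y_0 = S_0(0) = a_0 = -1
y_1 = S_1(0) = a_1 = -2
y_2 = S_2(0) = a_2 = 2
y_3 = S_3(0) = a_3 = 1
y_4 = S_4(0) = a_4 = -4
y_5 = S_4(1) = 4
t_q=1/4 is in segment 0 (τ=1/4); S_0(τ)=-3137/2368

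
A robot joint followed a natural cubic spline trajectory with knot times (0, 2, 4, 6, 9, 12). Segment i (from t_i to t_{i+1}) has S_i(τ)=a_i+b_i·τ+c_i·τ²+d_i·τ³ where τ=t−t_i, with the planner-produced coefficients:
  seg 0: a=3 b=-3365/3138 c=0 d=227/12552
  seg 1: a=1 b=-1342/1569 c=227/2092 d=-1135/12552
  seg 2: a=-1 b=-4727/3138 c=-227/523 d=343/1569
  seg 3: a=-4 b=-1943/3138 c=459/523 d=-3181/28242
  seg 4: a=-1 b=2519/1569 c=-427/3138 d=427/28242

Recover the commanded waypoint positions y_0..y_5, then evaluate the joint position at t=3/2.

y_0 = S_0(0) = a_0 = 3
y_1 = S_1(0) = a_1 = 1
y_2 = S_2(0) = a_2 = -1
y_3 = S_3(0) = a_3 = -4
y_4 = S_4(0) = a_4 = -1
y_5 = S_4(3) = 3
t_q=3/2 is in segment 0 (τ=3/2); S_0(τ)=48619/33472

y_0=3 y_1=1 y_2=-1 y_3=-4 y_4=-1 y_5=3
S(3/2) = 48619/33472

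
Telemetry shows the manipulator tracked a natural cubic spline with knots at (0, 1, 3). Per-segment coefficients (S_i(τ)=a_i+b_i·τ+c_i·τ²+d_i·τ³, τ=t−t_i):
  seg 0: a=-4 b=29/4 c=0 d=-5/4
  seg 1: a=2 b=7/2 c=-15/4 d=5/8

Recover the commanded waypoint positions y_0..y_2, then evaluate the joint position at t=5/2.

y_0 = S_0(0) = a_0 = -4
y_1 = S_1(0) = a_1 = 2
y_2 = S_1(2) = -1
t_q=5/2 is in segment 1 (τ=3/2); S_1(τ)=59/64

y_0=-4 y_1=2 y_2=-1
S(5/2) = 59/64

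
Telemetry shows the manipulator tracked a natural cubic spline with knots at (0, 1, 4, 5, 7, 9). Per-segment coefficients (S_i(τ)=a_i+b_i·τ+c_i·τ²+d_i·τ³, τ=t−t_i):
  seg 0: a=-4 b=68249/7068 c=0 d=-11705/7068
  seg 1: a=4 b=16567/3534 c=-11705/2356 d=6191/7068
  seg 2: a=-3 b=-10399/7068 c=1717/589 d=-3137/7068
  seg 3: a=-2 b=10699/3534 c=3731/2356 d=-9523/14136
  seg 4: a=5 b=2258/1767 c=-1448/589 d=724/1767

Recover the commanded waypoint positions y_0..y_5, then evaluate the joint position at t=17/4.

y_0=-4 y_1=4 y_2=-3 y_3=-2 y_4=5 y_5=1
S(17/4) = -481387/150784

y_0 = S_0(0) = a_0 = -4
y_1 = S_1(0) = a_1 = 4
y_2 = S_2(0) = a_2 = -3
y_3 = S_3(0) = a_3 = -2
y_4 = S_4(0) = a_4 = 5
y_5 = S_4(2) = 1
t_q=17/4 is in segment 2 (τ=1/4); S_2(τ)=-481387/150784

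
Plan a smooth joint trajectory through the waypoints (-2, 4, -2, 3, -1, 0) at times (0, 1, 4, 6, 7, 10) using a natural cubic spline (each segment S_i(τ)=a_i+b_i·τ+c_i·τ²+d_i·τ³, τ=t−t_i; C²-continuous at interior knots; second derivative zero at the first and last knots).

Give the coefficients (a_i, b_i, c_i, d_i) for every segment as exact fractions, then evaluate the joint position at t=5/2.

Δ: Δ0=6, Δ1=-2, Δ2=5/2, Δ3=-4, Δ4=1/3
row 1: diag=8, rhs=-48; c'=3/8, d'=-6
row 2: denom=10−3·3/8=71/8; d'=(27−3·-6)/(71/8)=360/71
row 3: denom=6−2·16/71=394/71; d'=(-39−2·360/71)/(394/71)=-3489/394
row 4: denom=8−1·71/394=3081/394; d'=(26−1·-3489/394)/(3081/394)=13733/3081
back: M4=13733/3081
back: M3=-3489/394−71/394·13733/3081=-29758/3081
back: M2=360/71−16/71·-29758/3081=22328/3081
back: M1=-6−3/8·22328/3081=-8953/1027
M: M0=0, M1=-8953/1027, M2=22328/3081, M3=-29758/3081, M4=13733/3081, M5=0
seg 0: a=-2, c=M0/2=0, d=(M1−M0)/(6·1)=-8953/6162, b=Δ0−h0·(2M0+M1)/6=45925/6162
seg 1: a=4, c=M1/2=-8953/2054, d=(M2−M1)/(6·3)=49187/55458, b=Δ1−h1·(2M1+M2)/6=9533/3081
seg 2: a=-2, c=M2/2=11164/3081, d=(M3−M2)/(6·2)=-8681/6162, b=Δ2−h2·(2M2+M3)/6=421/474
seg 3: a=3, c=M3/2=-14879/3081, d=(M4−M3)/(6·1)=14497/6162, b=Δ3−h3·(2M3+M4)/6=-3129/2054
seg 4: a=-1, c=M4/2=13733/6162, d=(M5−M4)/(6·3)=-13733/55458, b=Δ4−h4·(2M4+M5)/6=-12706/3081
t_q=5/2 → seg 1, τ=3/2; S=4+9533/3081·τ+-8953/2054·τ²+49187/55458·τ³=30025/16432

  seg 0: a=-2 b=45925/6162 c=0 d=-8953/6162
  seg 1: a=4 b=9533/3081 c=-8953/2054 d=49187/55458
  seg 2: a=-2 b=421/474 c=11164/3081 d=-8681/6162
  seg 3: a=3 b=-3129/2054 c=-14879/3081 d=14497/6162
  seg 4: a=-1 b=-12706/3081 c=13733/6162 d=-13733/55458
S(5/2) = 30025/16432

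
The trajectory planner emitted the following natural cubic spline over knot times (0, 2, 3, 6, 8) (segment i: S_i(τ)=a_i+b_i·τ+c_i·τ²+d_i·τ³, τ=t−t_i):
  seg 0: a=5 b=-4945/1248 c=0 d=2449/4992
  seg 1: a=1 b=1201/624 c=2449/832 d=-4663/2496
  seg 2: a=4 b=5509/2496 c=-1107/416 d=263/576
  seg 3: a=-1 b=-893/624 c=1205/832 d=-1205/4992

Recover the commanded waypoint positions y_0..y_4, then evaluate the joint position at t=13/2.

y_0=5 y_1=1 y_2=4 y_3=-1 y_4=0
S(13/2) = -18419/13312

y_0 = S_0(0) = a_0 = 5
y_1 = S_1(0) = a_1 = 1
y_2 = S_2(0) = a_2 = 4
y_3 = S_3(0) = a_3 = -1
y_4 = S_3(2) = 0
t_q=13/2 is in segment 3 (τ=1/2); S_3(τ)=-18419/13312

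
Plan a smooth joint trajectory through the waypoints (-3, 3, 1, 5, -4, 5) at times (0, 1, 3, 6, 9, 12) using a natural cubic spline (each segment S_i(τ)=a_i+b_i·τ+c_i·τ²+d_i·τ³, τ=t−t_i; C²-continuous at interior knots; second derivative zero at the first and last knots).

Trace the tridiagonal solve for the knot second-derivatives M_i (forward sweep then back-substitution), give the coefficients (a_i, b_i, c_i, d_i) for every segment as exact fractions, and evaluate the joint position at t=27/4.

Δ: Δ0=6, Δ1=-1, Δ2=4/3, Δ3=-3, Δ4=3
row 1: diag=6, rhs=-42; c'=1/3, d'=-7
row 2: denom=10−2·1/3=28/3; d'=(14−2·-7)/(28/3)=3
row 3: denom=12−3·9/28=309/28; d'=(-26−3·3)/(309/28)=-980/309
row 4: denom=12−3·28/103=1152/103; d'=(36−3·-980/309)/(1152/103)=293/72
back: M4=293/72
back: M3=-980/309−28/103·293/72=-77/18
back: M2=3−9/28·-77/18=35/8
back: M1=-7−1/3·35/8=-203/24
M: M0=0, M1=-203/24, M2=35/8, M3=-77/18, M4=293/72, M5=0
seg 0: a=-3, c=M0/2=0, d=(M1−M0)/(6·1)=-203/144, b=Δ0−h0·(2M0+M1)/6=1067/144
seg 1: a=3, c=M1/2=-203/48, d=(M2−M1)/(6·2)=77/72, b=Δ1−h1·(2M1+M2)/6=229/72
seg 2: a=1, c=M2/2=35/16, d=(M3−M2)/(6·3)=-623/1296, b=Δ2−h2·(2M2+M3)/6=-65/72
seg 3: a=5, c=M3/2=-77/36, d=(M4−M3)/(6·3)=601/1296, b=Δ3−h3·(2M3+M4)/6=-109/144
seg 4: a=-4, c=M4/2=293/144, d=(M5−M4)/(6·3)=-293/1296, b=Δ4−h4·(2M4+M5)/6=-77/72
t_q=27/4 → seg 3, τ=3/4; S=5+-109/144·τ+-77/36·τ²+601/1296·τ³=3507/1024

  seg 0: a=-3 b=1067/144 c=0 d=-203/144
  seg 1: a=3 b=229/72 c=-203/48 d=77/72
  seg 2: a=1 b=-65/72 c=35/16 d=-623/1296
  seg 3: a=5 b=-109/144 c=-77/36 d=601/1296
  seg 4: a=-4 b=-77/72 c=293/144 d=-293/1296
S(27/4) = 3507/1024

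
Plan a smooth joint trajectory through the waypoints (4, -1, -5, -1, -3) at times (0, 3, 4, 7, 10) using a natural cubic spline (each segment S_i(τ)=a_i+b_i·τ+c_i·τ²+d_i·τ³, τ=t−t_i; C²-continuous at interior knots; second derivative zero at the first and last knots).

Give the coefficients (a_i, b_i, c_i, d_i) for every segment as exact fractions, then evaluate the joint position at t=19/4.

Δ: Δ0=-5/3, Δ1=-4, Δ2=4/3, Δ3=-2/3
row 1: diag=8, rhs=-14; c'=1/8, d'=-7/4
row 2: denom=8−1·1/8=63/8; d'=(32−1·-7/4)/(63/8)=30/7
row 3: denom=12−3·8/21=76/7; d'=(-12−3·30/7)/(76/7)=-87/38
back: M3=-87/38
back: M2=30/7−8/21·-87/38=98/19
back: M1=-7/4−1/8·98/19=-91/38
M: M0=0, M1=-91/38, M2=98/19, M3=-87/38, M4=0
seg 0: a=4, c=M0/2=0, d=(M1−M0)/(6·3)=-91/684, b=Δ0−h0·(2M0+M1)/6=-107/228
seg 1: a=-1, c=M1/2=-91/76, d=(M2−M1)/(6·1)=287/228, b=Δ1−h1·(2M1+M2)/6=-463/114
seg 2: a=-5, c=M2/2=49/19, d=(M3−M2)/(6·3)=-283/684, b=Δ2−h2·(2M2+M3)/6=-611/228
seg 3: a=-1, c=M3/2=-87/76, d=(M4−M3)/(6·3)=29/228, b=Δ3−h3·(2M3+M4)/6=185/114
t_q=19/4 → seg 2, τ=3/4; S=-5+-611/228·τ+49/19·τ²+-283/684·τ³=-27889/4864

  seg 0: a=4 b=-107/228 c=0 d=-91/684
  seg 1: a=-1 b=-463/114 c=-91/76 d=287/228
  seg 2: a=-5 b=-611/228 c=49/19 d=-283/684
  seg 3: a=-1 b=185/114 c=-87/76 d=29/228
S(19/4) = -27889/4864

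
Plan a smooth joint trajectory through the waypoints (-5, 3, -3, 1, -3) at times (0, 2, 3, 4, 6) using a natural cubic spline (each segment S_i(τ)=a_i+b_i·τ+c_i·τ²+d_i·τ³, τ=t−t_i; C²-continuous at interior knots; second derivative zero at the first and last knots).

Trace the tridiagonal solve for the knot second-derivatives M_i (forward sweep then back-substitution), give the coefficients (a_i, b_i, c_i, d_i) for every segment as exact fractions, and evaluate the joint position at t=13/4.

Δ: Δ0=4, Δ1=-6, Δ2=4, Δ3=-2
row 1: diag=6, rhs=-60; c'=1/6, d'=-10
row 2: denom=4−1·1/6=23/6; d'=(60−1·-10)/(23/6)=420/23
row 3: denom=6−1·6/23=132/23; d'=(-36−1·420/23)/(132/23)=-104/11
back: M3=-104/11
back: M2=420/23−6/23·-104/11=228/11
back: M1=-10−1/6·228/11=-148/11
M: M0=0, M1=-148/11, M2=228/11, M3=-104/11, M4=0
seg 0: a=-5, c=M0/2=0, d=(M1−M0)/(6·2)=-37/33, b=Δ0−h0·(2M0+M1)/6=280/33
seg 1: a=3, c=M1/2=-74/11, d=(M2−M1)/(6·1)=188/33, b=Δ1−h1·(2M1+M2)/6=-164/33
seg 2: a=-3, c=M2/2=114/11, d=(M3−M2)/(6·1)=-166/33, b=Δ2−h2·(2M2+M3)/6=-4/3
seg 3: a=1, c=M3/2=-52/11, d=(M4−M3)/(6·2)=26/33, b=Δ3−h3·(2M3+M4)/6=142/33
t_q=13/4 → seg 2, τ=1/4; S=-3+-4/3·τ+114/11·τ²+-166/33·τ³=-973/352

  seg 0: a=-5 b=280/33 c=0 d=-37/33
  seg 1: a=3 b=-164/33 c=-74/11 d=188/33
  seg 2: a=-3 b=-4/3 c=114/11 d=-166/33
  seg 3: a=1 b=142/33 c=-52/11 d=26/33
S(13/4) = -973/352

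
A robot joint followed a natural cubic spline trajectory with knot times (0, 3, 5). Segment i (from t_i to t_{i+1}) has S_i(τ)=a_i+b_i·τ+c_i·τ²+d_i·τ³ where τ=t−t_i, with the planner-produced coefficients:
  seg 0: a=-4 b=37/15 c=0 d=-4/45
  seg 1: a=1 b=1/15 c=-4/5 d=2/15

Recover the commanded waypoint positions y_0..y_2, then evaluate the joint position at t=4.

y_0=-4 y_1=1 y_2=-1
S(4) = 2/5

y_0 = S_0(0) = a_0 = -4
y_1 = S_1(0) = a_1 = 1
y_2 = S_1(2) = -1
t_q=4 is in segment 1 (τ=1); S_1(τ)=2/5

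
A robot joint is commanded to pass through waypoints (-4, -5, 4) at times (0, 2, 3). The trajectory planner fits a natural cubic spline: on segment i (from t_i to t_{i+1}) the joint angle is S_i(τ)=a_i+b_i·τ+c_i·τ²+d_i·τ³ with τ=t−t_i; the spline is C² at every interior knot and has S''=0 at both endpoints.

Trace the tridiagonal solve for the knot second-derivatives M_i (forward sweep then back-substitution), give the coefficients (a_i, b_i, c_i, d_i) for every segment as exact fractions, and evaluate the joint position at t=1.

  seg 0: a=-4 b=-11/3 c=0 d=19/24
  seg 1: a=-5 b=35/6 c=19/4 d=-19/12
S(1) = -55/8

Δ: Δ0=-1/2, Δ1=9
row 1: diag=6, rhs=57; c'=1/6, d'=19/2
back: M1=19/2
M: M0=0, M1=19/2, M2=0
seg 0: a=-4, c=M0/2=0, d=(M1−M0)/(6·2)=19/24, b=Δ0−h0·(2M0+M1)/6=-11/3
seg 1: a=-5, c=M1/2=19/4, d=(M2−M1)/(6·1)=-19/12, b=Δ1−h1·(2M1+M2)/6=35/6
t_q=1 → seg 0, τ=1; S=-4+-11/3·τ+0·τ²+19/24·τ³=-55/8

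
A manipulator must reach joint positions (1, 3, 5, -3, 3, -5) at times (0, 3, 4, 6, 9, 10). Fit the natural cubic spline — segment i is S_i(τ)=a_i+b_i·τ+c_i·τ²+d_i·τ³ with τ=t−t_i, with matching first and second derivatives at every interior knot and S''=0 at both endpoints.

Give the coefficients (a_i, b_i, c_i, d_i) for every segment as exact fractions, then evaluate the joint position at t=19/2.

  seg 0: a=1 b=-1268/3081 c=0 d=3322/27729
  seg 1: a=3 b=8698/3081 c=3322/3081 d=-5858/3081
  seg 2: a=5 b=-744/1027 c=-14252/3081 d=4603/3081
  seg 3: a=-3 b=-308/237 c=13366/3081 d=-29932/27729
  seg 4: a=3 b=-13604/3081 c=-5522/1027 d=5522/3081
S(19/2) = -1347/4108

Δ: Δ0=2/3, Δ1=2, Δ2=-4, Δ3=2, Δ4=-8
row 1: diag=8, rhs=8; c'=1/8, d'=1
row 2: denom=6−1·1/8=47/8; d'=(-36−1·1)/(47/8)=-296/47
row 3: denom=10−2·16/47=438/47; d'=(36−2·-296/47)/(438/47)=1142/219
row 4: denom=8−3·47/146=1027/146; d'=(-60−3·1142/219)/(1027/146)=-11044/1027
back: M4=-11044/1027
back: M3=1142/219−47/146·-11044/1027=26732/3081
back: M2=-296/47−16/47·26732/3081=-28504/3081
back: M1=1−1/8·-28504/3081=6644/3081
M: M0=0, M1=6644/3081, M2=-28504/3081, M3=26732/3081, M4=-11044/1027, M5=0
seg 0: a=1, c=M0/2=0, d=(M1−M0)/(6·3)=3322/27729, b=Δ0−h0·(2M0+M1)/6=-1268/3081
seg 1: a=3, c=M1/2=3322/3081, d=(M2−M1)/(6·1)=-5858/3081, b=Δ1−h1·(2M1+M2)/6=8698/3081
seg 2: a=5, c=M2/2=-14252/3081, d=(M3−M2)/(6·2)=4603/3081, b=Δ2−h2·(2M2+M3)/6=-744/1027
seg 3: a=-3, c=M3/2=13366/3081, d=(M4−M3)/(6·3)=-29932/27729, b=Δ3−h3·(2M3+M4)/6=-308/237
seg 4: a=3, c=M4/2=-5522/1027, d=(M5−M4)/(6·1)=5522/3081, b=Δ4−h4·(2M4+M5)/6=-13604/3081
t_q=19/2 → seg 4, τ=1/2; S=3+-13604/3081·τ+-5522/1027·τ²+5522/3081·τ³=-1347/4108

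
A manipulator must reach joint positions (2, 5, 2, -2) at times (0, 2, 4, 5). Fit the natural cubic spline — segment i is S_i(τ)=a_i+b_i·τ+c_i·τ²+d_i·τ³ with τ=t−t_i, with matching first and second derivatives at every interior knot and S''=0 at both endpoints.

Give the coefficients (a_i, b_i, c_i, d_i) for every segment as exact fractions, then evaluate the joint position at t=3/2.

  seg 0: a=2 b=23/11 c=0 d=-13/88
  seg 1: a=5 b=7/22 c=-39/44 d=-1/88
  seg 2: a=2 b=-37/11 c=-21/22 d=7/22
S(3/2) = 3265/704

Δ: Δ0=3/2, Δ1=-3/2, Δ2=-4
row 1: diag=8, rhs=-18; c'=1/4, d'=-9/4
row 2: denom=6−2·1/4=11/2; d'=(-15−2·-9/4)/(11/2)=-21/11
back: M2=-21/11
back: M1=-9/4−1/4·-21/11=-39/22
M: M0=0, M1=-39/22, M2=-21/11, M3=0
seg 0: a=2, c=M0/2=0, d=(M1−M0)/(6·2)=-13/88, b=Δ0−h0·(2M0+M1)/6=23/11
seg 1: a=5, c=M1/2=-39/44, d=(M2−M1)/(6·2)=-1/88, b=Δ1−h1·(2M1+M2)/6=7/22
seg 2: a=2, c=M2/2=-21/22, d=(M3−M2)/(6·1)=7/22, b=Δ2−h2·(2M2+M3)/6=-37/11
t_q=3/2 → seg 0, τ=3/2; S=2+23/11·τ+0·τ²+-13/88·τ³=3265/704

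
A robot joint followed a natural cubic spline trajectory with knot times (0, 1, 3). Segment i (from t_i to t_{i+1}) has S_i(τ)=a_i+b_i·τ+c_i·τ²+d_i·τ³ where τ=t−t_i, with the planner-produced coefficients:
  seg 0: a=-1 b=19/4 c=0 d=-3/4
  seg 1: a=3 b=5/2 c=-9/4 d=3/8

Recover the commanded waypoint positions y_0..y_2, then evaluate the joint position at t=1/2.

y_0 = S_0(0) = a_0 = -1
y_1 = S_1(0) = a_1 = 3
y_2 = S_1(2) = 2
t_q=1/2 is in segment 0 (τ=1/2); S_0(τ)=41/32

y_0=-1 y_1=3 y_2=2
S(1/2) = 41/32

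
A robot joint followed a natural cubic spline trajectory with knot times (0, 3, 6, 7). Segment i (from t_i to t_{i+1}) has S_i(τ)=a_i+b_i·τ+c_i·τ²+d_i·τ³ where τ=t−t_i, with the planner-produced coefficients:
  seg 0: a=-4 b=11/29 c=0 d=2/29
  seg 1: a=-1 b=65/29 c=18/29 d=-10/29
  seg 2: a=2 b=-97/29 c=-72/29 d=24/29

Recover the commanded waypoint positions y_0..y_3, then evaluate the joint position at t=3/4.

y_0=-4 y_1=-1 y_2=2 y_3=-3
S(3/4) = -3421/928

y_0 = S_0(0) = a_0 = -4
y_1 = S_1(0) = a_1 = -1
y_2 = S_2(0) = a_2 = 2
y_3 = S_2(1) = -3
t_q=3/4 is in segment 0 (τ=3/4); S_0(τ)=-3421/928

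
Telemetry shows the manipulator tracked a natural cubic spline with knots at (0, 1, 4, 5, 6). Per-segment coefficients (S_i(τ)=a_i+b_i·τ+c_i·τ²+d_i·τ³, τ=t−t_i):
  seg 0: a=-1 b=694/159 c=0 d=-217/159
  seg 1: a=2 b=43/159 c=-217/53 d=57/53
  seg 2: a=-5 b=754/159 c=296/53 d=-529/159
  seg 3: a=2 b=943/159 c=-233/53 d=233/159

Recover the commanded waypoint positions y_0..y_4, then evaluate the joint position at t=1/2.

y_0=-1 y_1=2 y_2=-5 y_3=2 y_4=5
S(1/2) = 429/424

y_0 = S_0(0) = a_0 = -1
y_1 = S_1(0) = a_1 = 2
y_2 = S_2(0) = a_2 = -5
y_3 = S_3(0) = a_3 = 2
y_4 = S_3(1) = 5
t_q=1/2 is in segment 0 (τ=1/2); S_0(τ)=429/424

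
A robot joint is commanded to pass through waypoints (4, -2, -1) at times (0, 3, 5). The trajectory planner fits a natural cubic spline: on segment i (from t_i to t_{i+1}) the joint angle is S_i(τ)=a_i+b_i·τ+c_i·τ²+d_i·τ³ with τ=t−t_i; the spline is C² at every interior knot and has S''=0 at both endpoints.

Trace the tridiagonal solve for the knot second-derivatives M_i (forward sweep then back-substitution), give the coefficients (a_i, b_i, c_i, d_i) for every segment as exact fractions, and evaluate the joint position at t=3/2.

  seg 0: a=4 b=-11/4 c=0 d=1/12
  seg 1: a=-2 b=-1/2 c=3/4 d=-1/8
S(3/2) = 5/32

Δ: Δ0=-2, Δ1=1/2
row 1: diag=10, rhs=15; c'=1/5, d'=3/2
back: M1=3/2
M: M0=0, M1=3/2, M2=0
seg 0: a=4, c=M0/2=0, d=(M1−M0)/(6·3)=1/12, b=Δ0−h0·(2M0+M1)/6=-11/4
seg 1: a=-2, c=M1/2=3/4, d=(M2−M1)/(6·2)=-1/8, b=Δ1−h1·(2M1+M2)/6=-1/2
t_q=3/2 → seg 0, τ=3/2; S=4+-11/4·τ+0·τ²+1/12·τ³=5/32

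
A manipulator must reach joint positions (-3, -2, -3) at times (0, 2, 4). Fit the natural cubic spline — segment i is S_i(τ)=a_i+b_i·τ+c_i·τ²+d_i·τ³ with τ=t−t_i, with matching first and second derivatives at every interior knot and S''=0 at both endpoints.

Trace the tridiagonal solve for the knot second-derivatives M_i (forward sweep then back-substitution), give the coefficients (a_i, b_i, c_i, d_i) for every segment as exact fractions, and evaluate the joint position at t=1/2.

  seg 0: a=-3 b=3/4 c=0 d=-1/16
  seg 1: a=-2 b=0 c=-3/8 d=1/16
S(1/2) = -337/128

Δ: Δ0=1/2, Δ1=-1/2
row 1: diag=8, rhs=-6; c'=1/4, d'=-3/4
back: M1=-3/4
M: M0=0, M1=-3/4, M2=0
seg 0: a=-3, c=M0/2=0, d=(M1−M0)/(6·2)=-1/16, b=Δ0−h0·(2M0+M1)/6=3/4
seg 1: a=-2, c=M1/2=-3/8, d=(M2−M1)/(6·2)=1/16, b=Δ1−h1·(2M1+M2)/6=0
t_q=1/2 → seg 0, τ=1/2; S=-3+3/4·τ+0·τ²+-1/16·τ³=-337/128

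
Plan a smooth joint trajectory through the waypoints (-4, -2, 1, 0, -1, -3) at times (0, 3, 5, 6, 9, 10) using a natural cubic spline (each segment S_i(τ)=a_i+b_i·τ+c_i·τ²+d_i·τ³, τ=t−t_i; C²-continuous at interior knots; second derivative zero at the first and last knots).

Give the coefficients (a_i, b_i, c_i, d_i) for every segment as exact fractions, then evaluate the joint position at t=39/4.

Δ: Δ0=2/3, Δ1=3/2, Δ2=-1, Δ3=-1/3, Δ4=-2
row 1: diag=10, rhs=5; c'=1/5, d'=1/2
row 2: denom=6−2·1/5=28/5; d'=(-15−2·1/2)/(28/5)=-20/7
row 3: denom=8−1·5/28=219/28; d'=(4−1·-20/7)/(219/28)=64/73
row 4: denom=8−3·28/73=500/73; d'=(-10−3·64/73)/(500/73)=-461/250
back: M4=-461/250
back: M3=64/73−28/73·-461/250=198/125
back: M2=-20/7−5/28·198/125=-157/50
back: M1=1/2−1/5·-157/50=141/125
M: M0=0, M1=141/125, M2=-157/50, M3=198/125, M4=-461/250, M5=0
seg 0: a=-4, c=M0/2=0, d=(M1−M0)/(6·3)=47/750, b=Δ0−h0·(2M0+M1)/6=77/750
seg 1: a=-2, c=M1/2=141/250, d=(M2−M1)/(6·2)=-1067/3000, b=Δ1−h1·(2M1+M2)/6=673/375
seg 2: a=1, c=M2/2=-157/100, d=(M3−M2)/(6·1)=1181/1500, b=Δ2−h2·(2M2+M3)/6=-163/750
seg 3: a=0, c=M3/2=99/125, d=(M4−M3)/(6·3)=-857/4500, b=Δ3−h3·(2M3+M4)/6=-1493/1500
seg 4: a=-1, c=M4/2=-461/500, d=(M5−M4)/(6·1)=461/1500, b=Δ4−h4·(2M4+M5)/6=-1039/750
t_q=39/4 → seg 4, τ=3/4; S=-1+-1039/750·τ+-461/500·τ²+461/1500·τ³=-15539/6400

  seg 0: a=-4 b=77/750 c=0 d=47/750
  seg 1: a=-2 b=673/375 c=141/250 d=-1067/3000
  seg 2: a=1 b=-163/750 c=-157/100 d=1181/1500
  seg 3: a=0 b=-1493/1500 c=99/125 d=-857/4500
  seg 4: a=-1 b=-1039/750 c=-461/500 d=461/1500
S(39/4) = -15539/6400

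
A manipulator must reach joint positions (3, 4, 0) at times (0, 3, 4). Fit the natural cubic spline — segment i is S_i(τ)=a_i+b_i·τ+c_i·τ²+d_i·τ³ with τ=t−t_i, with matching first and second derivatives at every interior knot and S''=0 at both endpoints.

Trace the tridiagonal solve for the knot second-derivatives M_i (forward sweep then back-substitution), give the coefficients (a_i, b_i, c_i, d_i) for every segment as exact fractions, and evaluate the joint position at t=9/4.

Δ: Δ0=1/3, Δ1=-4
row 1: diag=8, rhs=-26; c'=1/8, d'=-13/4
back: M1=-13/4
M: M0=0, M1=-13/4, M2=0
seg 0: a=3, c=M0/2=0, d=(M1−M0)/(6·3)=-13/72, b=Δ0−h0·(2M0+M1)/6=47/24
seg 1: a=4, c=M1/2=-13/8, d=(M2−M1)/(6·1)=13/24, b=Δ1−h1·(2M1+M2)/6=-35/12
t_q=9/4 → seg 0, τ=9/4; S=3+47/24·τ+0·τ²+-13/72·τ³=2739/512

  seg 0: a=3 b=47/24 c=0 d=-13/72
  seg 1: a=4 b=-35/12 c=-13/8 d=13/24
S(9/4) = 2739/512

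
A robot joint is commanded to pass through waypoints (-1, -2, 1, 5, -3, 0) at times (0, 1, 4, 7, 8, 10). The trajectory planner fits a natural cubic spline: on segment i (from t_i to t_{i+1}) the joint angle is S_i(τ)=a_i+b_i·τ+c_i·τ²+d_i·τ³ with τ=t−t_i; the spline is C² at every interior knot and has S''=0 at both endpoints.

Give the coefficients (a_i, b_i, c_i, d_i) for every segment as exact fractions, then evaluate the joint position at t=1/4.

Δ: Δ0=-1, Δ1=1, Δ2=4/3, Δ3=-8, Δ4=3/2
row 1: diag=8, rhs=12; c'=3/8, d'=3/2
row 2: denom=12−3·3/8=87/8; d'=(2−3·3/2)/(87/8)=-20/87
row 3: denom=8−3·8/29=208/29; d'=(-56−3·-20/87)/(208/29)=-401/52
row 4: denom=6−1·29/208=1219/208; d'=(57−1·-401/52)/(1219/208)=13460/1219
back: M4=13460/1219
back: M3=-401/52−29/208·13460/1219=-11277/1219
back: M2=-20/87−8/29·-11277/1219=8492/3657
back: M1=3/2−3/8·8492/3657=767/1219
M: M0=0, M1=767/1219, M2=8492/3657, M3=-11277/1219, M4=13460/1219, M5=0
seg 0: a=-1, c=M0/2=0, d=(M1−M0)/(6·1)=767/7314, b=Δ0−h0·(2M0+M1)/6=-8081/7314
seg 1: a=-2, c=M1/2=767/2438, d=(M2−M1)/(6·3)=6191/65826, b=Δ1−h1·(2M1+M2)/6=-2890/3657
seg 2: a=1, c=M2/2=4246/3657, d=(M3−M2)/(6·3)=-42323/65826, b=Δ2−h2·(2M2+M3)/6=26599/7314
seg 3: a=5, c=M3/2=-11277/2438, d=(M4−M3)/(6·1)=24737/7314, b=Δ3−h3·(2M3+M4)/6=-24709/3657
seg 4: a=-3, c=M4/2=6730/1219, d=(M5−M4)/(6·2)=-3365/3657, b=Δ4−h4·(2M4+M5)/6=-42869/7314
t_q=1/4 → seg 0, τ=1/4; S=-1+-8081/7314·τ+0·τ²+767/7314·τ³=-198875/156032

  seg 0: a=-1 b=-8081/7314 c=0 d=767/7314
  seg 1: a=-2 b=-2890/3657 c=767/2438 d=6191/65826
  seg 2: a=1 b=26599/7314 c=4246/3657 d=-42323/65826
  seg 3: a=5 b=-24709/3657 c=-11277/2438 d=24737/7314
  seg 4: a=-3 b=-42869/7314 c=6730/1219 d=-3365/3657
S(1/4) = -198875/156032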